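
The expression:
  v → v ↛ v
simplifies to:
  ¬v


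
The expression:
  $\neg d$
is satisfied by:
  {d: False}


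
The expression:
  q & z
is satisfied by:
  {z: True, q: True}


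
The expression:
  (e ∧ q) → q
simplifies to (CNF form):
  True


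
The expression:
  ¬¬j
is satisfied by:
  {j: True}


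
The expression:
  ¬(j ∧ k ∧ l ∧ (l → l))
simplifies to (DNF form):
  ¬j ∨ ¬k ∨ ¬l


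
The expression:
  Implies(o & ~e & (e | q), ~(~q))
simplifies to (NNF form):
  True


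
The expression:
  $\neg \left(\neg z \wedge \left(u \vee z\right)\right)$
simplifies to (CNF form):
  $z \vee \neg u$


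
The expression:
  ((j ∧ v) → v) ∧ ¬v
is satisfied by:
  {v: False}


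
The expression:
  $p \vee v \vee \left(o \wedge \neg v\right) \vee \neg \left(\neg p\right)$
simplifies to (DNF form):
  $o \vee p \vee v$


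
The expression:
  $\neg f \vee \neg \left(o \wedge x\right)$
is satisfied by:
  {o: False, x: False, f: False}
  {f: True, o: False, x: False}
  {x: True, o: False, f: False}
  {f: True, x: True, o: False}
  {o: True, f: False, x: False}
  {f: True, o: True, x: False}
  {x: True, o: True, f: False}


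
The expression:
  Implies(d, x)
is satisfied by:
  {x: True, d: False}
  {d: False, x: False}
  {d: True, x: True}


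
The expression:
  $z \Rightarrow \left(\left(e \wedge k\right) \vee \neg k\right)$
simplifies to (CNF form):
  $e \vee \neg k \vee \neg z$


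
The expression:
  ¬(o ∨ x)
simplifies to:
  ¬o ∧ ¬x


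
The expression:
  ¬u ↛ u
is always true.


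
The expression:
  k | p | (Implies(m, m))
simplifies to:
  True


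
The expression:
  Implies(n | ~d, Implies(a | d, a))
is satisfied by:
  {a: True, d: False, n: False}
  {d: False, n: False, a: False}
  {a: True, n: True, d: False}
  {n: True, d: False, a: False}
  {a: True, d: True, n: False}
  {d: True, a: False, n: False}
  {a: True, n: True, d: True}


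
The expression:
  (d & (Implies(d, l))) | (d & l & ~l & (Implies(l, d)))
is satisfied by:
  {d: True, l: True}


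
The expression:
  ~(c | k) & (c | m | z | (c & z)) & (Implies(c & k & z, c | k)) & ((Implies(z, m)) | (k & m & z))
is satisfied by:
  {m: True, k: False, c: False}


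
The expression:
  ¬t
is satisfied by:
  {t: False}


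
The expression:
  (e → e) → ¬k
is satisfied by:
  {k: False}


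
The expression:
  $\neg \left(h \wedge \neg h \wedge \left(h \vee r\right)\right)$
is always true.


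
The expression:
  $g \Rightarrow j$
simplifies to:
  $j \vee \neg g$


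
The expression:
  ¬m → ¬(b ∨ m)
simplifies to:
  m ∨ ¬b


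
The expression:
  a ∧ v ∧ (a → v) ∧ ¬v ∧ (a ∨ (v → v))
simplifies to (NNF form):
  False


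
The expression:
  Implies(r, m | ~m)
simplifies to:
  True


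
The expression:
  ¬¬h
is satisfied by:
  {h: True}


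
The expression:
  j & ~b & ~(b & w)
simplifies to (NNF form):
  j & ~b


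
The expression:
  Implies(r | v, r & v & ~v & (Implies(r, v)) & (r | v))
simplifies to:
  ~r & ~v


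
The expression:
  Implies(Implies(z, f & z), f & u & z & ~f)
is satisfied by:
  {z: True, f: False}


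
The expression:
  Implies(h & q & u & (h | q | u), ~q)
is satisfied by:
  {h: False, u: False, q: False}
  {q: True, h: False, u: False}
  {u: True, h: False, q: False}
  {q: True, u: True, h: False}
  {h: True, q: False, u: False}
  {q: True, h: True, u: False}
  {u: True, h: True, q: False}


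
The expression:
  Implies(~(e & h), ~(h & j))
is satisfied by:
  {e: True, h: False, j: False}
  {h: False, j: False, e: False}
  {j: True, e: True, h: False}
  {j: True, h: False, e: False}
  {e: True, h: True, j: False}
  {h: True, e: False, j: False}
  {j: True, h: True, e: True}


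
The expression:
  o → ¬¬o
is always true.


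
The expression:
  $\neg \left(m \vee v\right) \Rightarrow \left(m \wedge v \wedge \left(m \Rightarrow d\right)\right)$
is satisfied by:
  {m: True, v: True}
  {m: True, v: False}
  {v: True, m: False}


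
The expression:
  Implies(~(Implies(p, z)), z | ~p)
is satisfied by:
  {z: True, p: False}
  {p: False, z: False}
  {p: True, z: True}


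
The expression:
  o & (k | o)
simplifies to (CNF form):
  o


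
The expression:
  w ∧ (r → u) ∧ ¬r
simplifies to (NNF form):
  w ∧ ¬r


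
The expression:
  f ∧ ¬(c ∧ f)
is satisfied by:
  {f: True, c: False}


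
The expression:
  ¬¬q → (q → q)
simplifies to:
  True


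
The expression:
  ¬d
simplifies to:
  ¬d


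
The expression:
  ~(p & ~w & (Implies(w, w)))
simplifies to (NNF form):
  w | ~p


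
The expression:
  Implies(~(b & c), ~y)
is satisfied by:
  {c: True, b: True, y: False}
  {c: True, b: False, y: False}
  {b: True, c: False, y: False}
  {c: False, b: False, y: False}
  {y: True, c: True, b: True}


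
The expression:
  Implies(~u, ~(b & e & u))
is always true.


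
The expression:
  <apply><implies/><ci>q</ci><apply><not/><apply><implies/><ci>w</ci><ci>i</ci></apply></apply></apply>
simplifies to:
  <apply><or/><apply><not/><ci>q</ci></apply><apply><and/><ci>w</ci><apply><not/><ci>i</ci></apply></apply></apply>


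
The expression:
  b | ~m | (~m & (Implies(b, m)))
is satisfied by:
  {b: True, m: False}
  {m: False, b: False}
  {m: True, b: True}


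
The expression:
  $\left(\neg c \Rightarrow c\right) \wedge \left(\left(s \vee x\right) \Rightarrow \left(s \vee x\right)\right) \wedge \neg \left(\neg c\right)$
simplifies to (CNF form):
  $c$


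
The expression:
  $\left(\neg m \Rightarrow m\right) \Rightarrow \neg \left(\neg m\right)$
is always true.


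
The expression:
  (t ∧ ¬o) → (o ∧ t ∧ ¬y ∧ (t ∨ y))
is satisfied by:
  {o: True, t: False}
  {t: False, o: False}
  {t: True, o: True}


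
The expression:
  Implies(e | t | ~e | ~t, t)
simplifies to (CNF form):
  t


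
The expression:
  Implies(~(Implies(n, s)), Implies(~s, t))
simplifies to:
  s | t | ~n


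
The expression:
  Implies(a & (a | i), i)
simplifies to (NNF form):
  i | ~a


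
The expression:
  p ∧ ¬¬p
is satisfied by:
  {p: True}


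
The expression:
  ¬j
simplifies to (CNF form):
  ¬j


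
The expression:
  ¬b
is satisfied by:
  {b: False}


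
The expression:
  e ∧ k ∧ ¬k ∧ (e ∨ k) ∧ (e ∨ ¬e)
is never true.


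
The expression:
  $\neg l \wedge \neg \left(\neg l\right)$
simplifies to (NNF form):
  $\text{False}$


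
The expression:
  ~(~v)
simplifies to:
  v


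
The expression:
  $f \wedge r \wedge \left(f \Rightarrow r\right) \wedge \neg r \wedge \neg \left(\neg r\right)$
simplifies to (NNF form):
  $\text{False}$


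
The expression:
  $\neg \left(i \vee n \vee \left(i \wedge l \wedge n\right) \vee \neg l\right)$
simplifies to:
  $l \wedge \neg i \wedge \neg n$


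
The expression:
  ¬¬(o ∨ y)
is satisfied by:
  {y: True, o: True}
  {y: True, o: False}
  {o: True, y: False}


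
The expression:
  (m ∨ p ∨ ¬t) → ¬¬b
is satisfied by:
  {b: True, t: True, p: False, m: False}
  {b: True, t: False, p: False, m: False}
  {b: True, m: True, t: True, p: False}
  {b: True, m: True, t: False, p: False}
  {b: True, p: True, t: True, m: False}
  {b: True, p: True, t: False, m: False}
  {b: True, p: True, m: True, t: True}
  {b: True, p: True, m: True, t: False}
  {t: True, b: False, p: False, m: False}


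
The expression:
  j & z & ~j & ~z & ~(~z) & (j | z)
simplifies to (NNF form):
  False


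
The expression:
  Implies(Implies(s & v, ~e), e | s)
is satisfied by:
  {e: True, s: True}
  {e: True, s: False}
  {s: True, e: False}


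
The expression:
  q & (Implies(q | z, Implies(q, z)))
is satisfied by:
  {z: True, q: True}


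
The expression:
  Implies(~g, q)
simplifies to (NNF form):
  g | q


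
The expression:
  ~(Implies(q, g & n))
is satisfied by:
  {q: True, g: False, n: False}
  {n: True, q: True, g: False}
  {g: True, q: True, n: False}


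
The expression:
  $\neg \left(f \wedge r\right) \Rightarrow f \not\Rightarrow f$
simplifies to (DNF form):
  $f \wedge r$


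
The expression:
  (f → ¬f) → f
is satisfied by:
  {f: True}


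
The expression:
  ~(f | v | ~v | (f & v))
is never true.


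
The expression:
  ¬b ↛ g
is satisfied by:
  {g: False, b: False}


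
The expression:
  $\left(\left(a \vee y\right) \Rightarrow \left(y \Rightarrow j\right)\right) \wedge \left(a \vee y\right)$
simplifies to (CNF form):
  $\left(a \vee j\right) \wedge \left(a \vee y\right) \wedge \left(j \vee \neg y\right) \wedge \left(y \vee \neg y\right)$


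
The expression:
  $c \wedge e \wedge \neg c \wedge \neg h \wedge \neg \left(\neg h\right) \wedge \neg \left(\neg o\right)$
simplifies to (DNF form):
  $\text{False}$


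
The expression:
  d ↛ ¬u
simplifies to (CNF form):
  d ∧ u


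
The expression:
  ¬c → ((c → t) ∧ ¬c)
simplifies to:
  True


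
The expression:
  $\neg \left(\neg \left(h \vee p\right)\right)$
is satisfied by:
  {p: True, h: True}
  {p: True, h: False}
  {h: True, p: False}


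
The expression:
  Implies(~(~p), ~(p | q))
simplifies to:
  ~p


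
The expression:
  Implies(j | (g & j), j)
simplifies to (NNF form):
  True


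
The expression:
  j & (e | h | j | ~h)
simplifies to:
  j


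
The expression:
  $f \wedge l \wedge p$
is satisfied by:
  {p: True, f: True, l: True}


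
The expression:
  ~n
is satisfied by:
  {n: False}


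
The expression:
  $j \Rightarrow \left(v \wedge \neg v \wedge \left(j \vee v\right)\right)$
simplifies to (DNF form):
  $\neg j$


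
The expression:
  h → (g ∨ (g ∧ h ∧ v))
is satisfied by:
  {g: True, h: False}
  {h: False, g: False}
  {h: True, g: True}


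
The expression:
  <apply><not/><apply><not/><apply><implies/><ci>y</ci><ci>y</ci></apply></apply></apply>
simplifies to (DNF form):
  <true/>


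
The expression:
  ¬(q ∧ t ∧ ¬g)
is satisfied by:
  {g: True, t: False, q: False}
  {g: False, t: False, q: False}
  {q: True, g: True, t: False}
  {q: True, g: False, t: False}
  {t: True, g: True, q: False}
  {t: True, g: False, q: False}
  {t: True, q: True, g: True}


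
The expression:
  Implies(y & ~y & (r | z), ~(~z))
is always true.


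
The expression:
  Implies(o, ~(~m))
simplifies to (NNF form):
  m | ~o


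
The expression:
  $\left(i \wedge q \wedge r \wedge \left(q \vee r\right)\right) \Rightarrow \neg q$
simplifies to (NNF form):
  $\neg i \vee \neg q \vee \neg r$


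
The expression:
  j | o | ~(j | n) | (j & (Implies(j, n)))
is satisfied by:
  {o: True, j: True, n: False}
  {o: True, j: False, n: False}
  {j: True, o: False, n: False}
  {o: False, j: False, n: False}
  {n: True, o: True, j: True}
  {n: True, o: True, j: False}
  {n: True, j: True, o: False}


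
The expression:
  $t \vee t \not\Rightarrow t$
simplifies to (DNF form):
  $t$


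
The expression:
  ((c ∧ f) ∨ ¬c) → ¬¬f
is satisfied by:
  {c: True, f: True}
  {c: True, f: False}
  {f: True, c: False}


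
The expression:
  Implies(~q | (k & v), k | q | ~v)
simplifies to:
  k | q | ~v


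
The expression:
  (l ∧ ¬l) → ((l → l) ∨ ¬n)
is always true.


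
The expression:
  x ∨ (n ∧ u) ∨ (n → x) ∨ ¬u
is always true.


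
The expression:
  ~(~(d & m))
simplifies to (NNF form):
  d & m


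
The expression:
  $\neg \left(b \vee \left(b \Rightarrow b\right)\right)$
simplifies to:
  $\text{False}$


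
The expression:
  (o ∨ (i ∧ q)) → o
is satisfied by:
  {o: True, q: False, i: False}
  {q: False, i: False, o: False}
  {i: True, o: True, q: False}
  {i: True, q: False, o: False}
  {o: True, q: True, i: False}
  {q: True, o: False, i: False}
  {i: True, q: True, o: True}


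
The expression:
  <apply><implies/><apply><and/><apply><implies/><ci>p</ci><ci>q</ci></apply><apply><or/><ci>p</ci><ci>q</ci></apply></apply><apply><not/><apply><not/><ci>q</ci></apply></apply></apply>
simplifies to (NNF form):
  <true/>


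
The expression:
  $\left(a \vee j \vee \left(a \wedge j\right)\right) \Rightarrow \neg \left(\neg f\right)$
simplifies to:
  $f \vee \left(\neg a \wedge \neg j\right)$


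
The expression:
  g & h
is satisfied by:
  {h: True, g: True}


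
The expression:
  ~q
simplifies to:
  ~q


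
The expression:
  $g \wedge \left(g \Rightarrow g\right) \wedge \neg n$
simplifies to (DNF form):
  $g \wedge \neg n$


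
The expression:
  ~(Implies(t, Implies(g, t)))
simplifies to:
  False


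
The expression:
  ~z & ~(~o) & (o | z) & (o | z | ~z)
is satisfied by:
  {o: True, z: False}


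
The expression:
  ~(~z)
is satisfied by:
  {z: True}


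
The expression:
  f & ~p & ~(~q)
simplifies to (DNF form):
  f & q & ~p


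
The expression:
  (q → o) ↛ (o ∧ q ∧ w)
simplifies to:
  (o ∧ ¬w) ∨ ¬q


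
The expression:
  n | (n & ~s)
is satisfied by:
  {n: True}


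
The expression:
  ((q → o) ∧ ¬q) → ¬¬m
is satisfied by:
  {q: True, m: True}
  {q: True, m: False}
  {m: True, q: False}


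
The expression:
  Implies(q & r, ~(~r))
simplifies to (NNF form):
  True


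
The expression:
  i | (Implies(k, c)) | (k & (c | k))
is always true.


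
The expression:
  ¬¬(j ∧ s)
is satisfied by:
  {j: True, s: True}


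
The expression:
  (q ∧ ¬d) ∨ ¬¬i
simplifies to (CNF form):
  (i ∨ q) ∧ (i ∨ ¬d)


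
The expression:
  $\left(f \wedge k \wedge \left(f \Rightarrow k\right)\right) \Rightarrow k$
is always true.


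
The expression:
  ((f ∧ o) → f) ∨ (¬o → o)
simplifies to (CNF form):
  True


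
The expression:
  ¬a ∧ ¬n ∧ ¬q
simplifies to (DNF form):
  ¬a ∧ ¬n ∧ ¬q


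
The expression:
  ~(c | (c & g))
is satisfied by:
  {c: False}


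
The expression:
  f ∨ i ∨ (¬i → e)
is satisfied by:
  {i: True, e: True, f: True}
  {i: True, e: True, f: False}
  {i: True, f: True, e: False}
  {i: True, f: False, e: False}
  {e: True, f: True, i: False}
  {e: True, f: False, i: False}
  {f: True, e: False, i: False}


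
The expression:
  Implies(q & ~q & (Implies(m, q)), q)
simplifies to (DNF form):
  True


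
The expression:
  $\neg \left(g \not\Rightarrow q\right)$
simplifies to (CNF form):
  $q \vee \neg g$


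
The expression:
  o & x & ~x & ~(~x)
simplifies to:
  False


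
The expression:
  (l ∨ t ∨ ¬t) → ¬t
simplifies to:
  ¬t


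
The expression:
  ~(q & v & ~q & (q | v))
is always true.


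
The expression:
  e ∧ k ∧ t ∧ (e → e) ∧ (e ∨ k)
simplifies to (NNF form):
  e ∧ k ∧ t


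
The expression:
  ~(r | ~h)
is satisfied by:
  {h: True, r: False}


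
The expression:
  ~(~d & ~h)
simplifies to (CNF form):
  d | h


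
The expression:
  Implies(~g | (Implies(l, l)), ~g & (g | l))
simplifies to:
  l & ~g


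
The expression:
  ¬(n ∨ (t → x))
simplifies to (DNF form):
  t ∧ ¬n ∧ ¬x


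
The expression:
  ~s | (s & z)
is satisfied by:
  {z: True, s: False}
  {s: False, z: False}
  {s: True, z: True}


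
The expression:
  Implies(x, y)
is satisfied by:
  {y: True, x: False}
  {x: False, y: False}
  {x: True, y: True}


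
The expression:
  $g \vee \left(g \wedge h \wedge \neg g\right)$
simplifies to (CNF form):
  $g$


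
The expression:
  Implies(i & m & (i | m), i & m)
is always true.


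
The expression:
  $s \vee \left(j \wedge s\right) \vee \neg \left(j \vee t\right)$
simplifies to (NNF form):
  $s \vee \left(\neg j \wedge \neg t\right)$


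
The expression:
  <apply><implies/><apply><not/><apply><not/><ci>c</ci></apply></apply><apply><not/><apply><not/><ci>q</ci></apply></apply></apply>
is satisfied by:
  {q: True, c: False}
  {c: False, q: False}
  {c: True, q: True}


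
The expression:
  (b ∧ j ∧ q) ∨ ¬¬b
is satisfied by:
  {b: True}


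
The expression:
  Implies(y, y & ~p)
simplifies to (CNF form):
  ~p | ~y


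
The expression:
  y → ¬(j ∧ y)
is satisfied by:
  {y: False, j: False}
  {j: True, y: False}
  {y: True, j: False}


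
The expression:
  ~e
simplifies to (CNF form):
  ~e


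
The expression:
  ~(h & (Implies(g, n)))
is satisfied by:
  {g: True, h: False, n: False}
  {g: False, h: False, n: False}
  {n: True, g: True, h: False}
  {n: True, g: False, h: False}
  {h: True, g: True, n: False}


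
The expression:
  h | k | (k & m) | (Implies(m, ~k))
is always true.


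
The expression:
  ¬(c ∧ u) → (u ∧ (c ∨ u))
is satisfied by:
  {u: True}


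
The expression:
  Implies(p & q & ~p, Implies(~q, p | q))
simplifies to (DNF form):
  True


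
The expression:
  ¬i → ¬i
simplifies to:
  True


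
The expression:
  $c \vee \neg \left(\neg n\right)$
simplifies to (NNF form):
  $c \vee n$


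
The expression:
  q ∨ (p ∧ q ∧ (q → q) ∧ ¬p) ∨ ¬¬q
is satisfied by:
  {q: True}


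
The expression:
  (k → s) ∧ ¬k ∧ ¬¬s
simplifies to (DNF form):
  s ∧ ¬k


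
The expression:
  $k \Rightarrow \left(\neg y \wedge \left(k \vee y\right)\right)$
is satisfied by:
  {k: False, y: False}
  {y: True, k: False}
  {k: True, y: False}


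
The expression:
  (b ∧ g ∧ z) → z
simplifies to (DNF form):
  True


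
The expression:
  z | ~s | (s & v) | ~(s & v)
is always true.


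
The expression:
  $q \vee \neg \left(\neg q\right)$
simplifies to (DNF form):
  $q$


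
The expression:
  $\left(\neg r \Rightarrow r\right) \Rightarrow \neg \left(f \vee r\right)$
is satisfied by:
  {r: False}


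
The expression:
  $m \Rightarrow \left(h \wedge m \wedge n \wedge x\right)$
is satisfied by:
  {x: True, h: True, n: True, m: False}
  {x: True, h: True, n: False, m: False}
  {x: True, n: True, h: False, m: False}
  {x: True, n: False, h: False, m: False}
  {h: True, n: True, x: False, m: False}
  {h: True, x: False, n: False, m: False}
  {h: False, n: True, x: False, m: False}
  {h: False, x: False, n: False, m: False}
  {x: True, m: True, h: True, n: True}


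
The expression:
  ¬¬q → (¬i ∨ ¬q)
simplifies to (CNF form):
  ¬i ∨ ¬q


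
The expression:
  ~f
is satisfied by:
  {f: False}


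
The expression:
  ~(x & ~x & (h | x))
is always true.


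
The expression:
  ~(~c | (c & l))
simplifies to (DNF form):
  c & ~l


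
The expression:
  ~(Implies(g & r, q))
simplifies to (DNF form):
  g & r & ~q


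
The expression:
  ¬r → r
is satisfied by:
  {r: True}


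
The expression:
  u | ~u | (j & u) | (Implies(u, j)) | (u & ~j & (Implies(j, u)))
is always true.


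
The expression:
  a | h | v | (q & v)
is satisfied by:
  {a: True, v: True, h: True}
  {a: True, v: True, h: False}
  {a: True, h: True, v: False}
  {a: True, h: False, v: False}
  {v: True, h: True, a: False}
  {v: True, h: False, a: False}
  {h: True, v: False, a: False}


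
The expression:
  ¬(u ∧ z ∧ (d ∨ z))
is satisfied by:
  {u: False, z: False}
  {z: True, u: False}
  {u: True, z: False}


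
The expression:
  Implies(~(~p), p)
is always true.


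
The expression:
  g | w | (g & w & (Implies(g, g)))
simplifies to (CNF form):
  g | w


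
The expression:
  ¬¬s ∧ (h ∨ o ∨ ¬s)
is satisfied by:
  {s: True, o: True, h: True}
  {s: True, o: True, h: False}
  {s: True, h: True, o: False}


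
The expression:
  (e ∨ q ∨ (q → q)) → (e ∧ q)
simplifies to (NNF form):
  e ∧ q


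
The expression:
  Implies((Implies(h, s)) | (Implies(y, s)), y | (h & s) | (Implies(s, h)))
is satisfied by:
  {y: True, h: True, s: False}
  {y: True, s: False, h: False}
  {h: True, s: False, y: False}
  {h: False, s: False, y: False}
  {y: True, h: True, s: True}
  {y: True, s: True, h: False}
  {h: True, s: True, y: False}


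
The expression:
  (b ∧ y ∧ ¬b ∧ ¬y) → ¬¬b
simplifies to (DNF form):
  True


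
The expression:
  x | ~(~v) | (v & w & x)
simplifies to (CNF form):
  v | x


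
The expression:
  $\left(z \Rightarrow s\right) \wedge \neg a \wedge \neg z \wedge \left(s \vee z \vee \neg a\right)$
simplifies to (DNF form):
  $\neg a \wedge \neg z$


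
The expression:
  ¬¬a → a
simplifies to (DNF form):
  True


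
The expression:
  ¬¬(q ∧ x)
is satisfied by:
  {x: True, q: True}


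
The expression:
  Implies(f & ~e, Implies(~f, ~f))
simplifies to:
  True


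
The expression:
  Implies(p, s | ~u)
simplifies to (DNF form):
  s | ~p | ~u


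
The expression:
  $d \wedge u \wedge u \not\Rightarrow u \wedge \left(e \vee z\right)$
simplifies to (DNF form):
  $\text{False}$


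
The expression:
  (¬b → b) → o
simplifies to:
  o ∨ ¬b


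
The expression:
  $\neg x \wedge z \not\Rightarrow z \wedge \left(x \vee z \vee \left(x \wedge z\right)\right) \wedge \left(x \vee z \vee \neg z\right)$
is never true.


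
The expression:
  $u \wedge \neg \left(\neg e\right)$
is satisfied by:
  {e: True, u: True}


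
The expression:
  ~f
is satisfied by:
  {f: False}


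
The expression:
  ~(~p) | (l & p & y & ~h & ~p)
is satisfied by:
  {p: True}


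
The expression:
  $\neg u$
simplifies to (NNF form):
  $\neg u$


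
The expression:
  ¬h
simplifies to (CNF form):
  ¬h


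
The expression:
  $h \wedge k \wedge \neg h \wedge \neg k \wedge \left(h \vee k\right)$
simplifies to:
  $\text{False}$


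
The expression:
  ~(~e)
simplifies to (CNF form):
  e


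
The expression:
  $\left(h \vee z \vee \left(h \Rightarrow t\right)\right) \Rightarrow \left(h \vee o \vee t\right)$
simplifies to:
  $h \vee o \vee t$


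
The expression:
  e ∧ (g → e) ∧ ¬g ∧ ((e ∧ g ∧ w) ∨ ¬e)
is never true.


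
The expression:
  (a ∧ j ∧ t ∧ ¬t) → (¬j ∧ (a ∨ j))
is always true.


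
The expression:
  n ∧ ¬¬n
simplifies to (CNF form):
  n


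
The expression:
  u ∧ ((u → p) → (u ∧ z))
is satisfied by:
  {z: True, u: True, p: False}
  {u: True, p: False, z: False}
  {z: True, p: True, u: True}


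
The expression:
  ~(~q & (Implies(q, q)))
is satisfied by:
  {q: True}


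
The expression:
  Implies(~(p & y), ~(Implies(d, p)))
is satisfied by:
  {d: True, y: True, p: False}
  {d: True, y: False, p: False}
  {d: True, p: True, y: True}
  {p: True, y: True, d: False}


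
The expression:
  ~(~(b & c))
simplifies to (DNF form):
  b & c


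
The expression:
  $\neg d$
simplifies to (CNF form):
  $\neg d$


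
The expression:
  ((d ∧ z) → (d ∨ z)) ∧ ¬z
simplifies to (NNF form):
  ¬z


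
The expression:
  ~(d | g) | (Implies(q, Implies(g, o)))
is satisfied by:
  {o: True, g: False, q: False}
  {g: False, q: False, o: False}
  {o: True, q: True, g: False}
  {q: True, g: False, o: False}
  {o: True, g: True, q: False}
  {g: True, o: False, q: False}
  {o: True, q: True, g: True}


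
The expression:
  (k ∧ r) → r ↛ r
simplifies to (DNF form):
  ¬k ∨ ¬r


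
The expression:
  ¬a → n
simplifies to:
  a ∨ n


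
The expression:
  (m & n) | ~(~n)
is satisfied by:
  {n: True}


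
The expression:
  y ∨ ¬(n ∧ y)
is always true.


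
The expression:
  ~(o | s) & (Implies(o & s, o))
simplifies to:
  ~o & ~s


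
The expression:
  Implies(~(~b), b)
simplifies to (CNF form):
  True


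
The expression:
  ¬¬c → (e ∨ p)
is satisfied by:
  {p: True, e: True, c: False}
  {p: True, c: False, e: False}
  {e: True, c: False, p: False}
  {e: False, c: False, p: False}
  {p: True, e: True, c: True}
  {p: True, c: True, e: False}
  {e: True, c: True, p: False}


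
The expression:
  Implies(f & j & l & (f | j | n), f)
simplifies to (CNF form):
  True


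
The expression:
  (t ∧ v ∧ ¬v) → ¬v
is always true.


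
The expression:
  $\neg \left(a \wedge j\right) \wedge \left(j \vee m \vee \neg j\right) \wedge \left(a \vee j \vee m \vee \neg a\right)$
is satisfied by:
  {a: False, j: False}
  {j: True, a: False}
  {a: True, j: False}


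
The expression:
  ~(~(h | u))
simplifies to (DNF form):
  h | u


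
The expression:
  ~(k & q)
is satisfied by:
  {k: False, q: False}
  {q: True, k: False}
  {k: True, q: False}


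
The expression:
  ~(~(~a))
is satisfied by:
  {a: False}


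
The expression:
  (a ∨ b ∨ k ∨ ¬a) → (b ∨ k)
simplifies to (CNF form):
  b ∨ k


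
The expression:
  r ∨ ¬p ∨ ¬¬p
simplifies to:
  True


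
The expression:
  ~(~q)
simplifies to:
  q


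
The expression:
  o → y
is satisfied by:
  {y: True, o: False}
  {o: False, y: False}
  {o: True, y: True}


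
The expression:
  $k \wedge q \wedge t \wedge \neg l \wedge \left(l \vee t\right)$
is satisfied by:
  {t: True, q: True, k: True, l: False}


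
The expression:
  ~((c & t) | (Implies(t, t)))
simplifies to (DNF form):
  False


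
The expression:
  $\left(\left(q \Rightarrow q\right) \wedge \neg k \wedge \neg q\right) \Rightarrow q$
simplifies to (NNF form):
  $k \vee q$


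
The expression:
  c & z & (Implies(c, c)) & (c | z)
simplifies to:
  c & z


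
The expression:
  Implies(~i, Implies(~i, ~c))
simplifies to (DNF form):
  i | ~c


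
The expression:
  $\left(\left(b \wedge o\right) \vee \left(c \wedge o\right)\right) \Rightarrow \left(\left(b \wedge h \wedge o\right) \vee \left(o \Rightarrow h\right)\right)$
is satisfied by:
  {h: True, b: False, c: False, o: False}
  {h: True, c: True, b: False, o: False}
  {h: True, b: True, c: False, o: False}
  {h: True, c: True, b: True, o: False}
  {h: False, b: False, c: False, o: False}
  {c: True, h: False, b: False, o: False}
  {b: True, h: False, c: False, o: False}
  {c: True, b: True, h: False, o: False}
  {o: True, h: True, b: False, c: False}
  {o: True, c: True, h: True, b: False}
  {o: True, h: True, b: True, c: False}
  {o: True, c: True, h: True, b: True}
  {o: True, h: False, b: False, c: False}


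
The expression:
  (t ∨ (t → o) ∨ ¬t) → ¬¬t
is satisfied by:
  {t: True}


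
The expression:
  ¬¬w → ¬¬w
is always true.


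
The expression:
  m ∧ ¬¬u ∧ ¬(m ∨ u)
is never true.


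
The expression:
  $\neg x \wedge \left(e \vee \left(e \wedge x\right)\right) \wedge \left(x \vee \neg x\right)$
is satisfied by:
  {e: True, x: False}


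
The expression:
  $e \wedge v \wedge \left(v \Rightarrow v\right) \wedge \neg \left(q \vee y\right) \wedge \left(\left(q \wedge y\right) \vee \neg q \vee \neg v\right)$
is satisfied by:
  {e: True, v: True, q: False, y: False}


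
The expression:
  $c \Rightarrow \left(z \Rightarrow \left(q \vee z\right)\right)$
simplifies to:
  $\text{True}$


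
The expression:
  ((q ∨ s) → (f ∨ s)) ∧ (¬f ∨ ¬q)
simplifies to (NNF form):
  (s ∧ ¬f) ∨ ¬q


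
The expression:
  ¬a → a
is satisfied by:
  {a: True}


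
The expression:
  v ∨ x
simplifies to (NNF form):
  v ∨ x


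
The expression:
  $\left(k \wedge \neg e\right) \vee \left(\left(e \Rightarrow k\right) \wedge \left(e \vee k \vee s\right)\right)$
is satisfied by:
  {k: True, s: True, e: False}
  {k: True, e: False, s: False}
  {k: True, s: True, e: True}
  {k: True, e: True, s: False}
  {s: True, e: False, k: False}


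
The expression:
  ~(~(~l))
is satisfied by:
  {l: False}


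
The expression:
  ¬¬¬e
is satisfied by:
  {e: False}


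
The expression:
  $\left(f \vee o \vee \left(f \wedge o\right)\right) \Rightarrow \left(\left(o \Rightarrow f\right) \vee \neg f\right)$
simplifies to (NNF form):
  $\text{True}$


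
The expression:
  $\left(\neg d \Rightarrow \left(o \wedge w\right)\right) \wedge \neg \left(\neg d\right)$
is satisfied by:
  {d: True}


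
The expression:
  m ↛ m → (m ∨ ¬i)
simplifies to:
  True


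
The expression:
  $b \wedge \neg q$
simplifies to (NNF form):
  $b \wedge \neg q$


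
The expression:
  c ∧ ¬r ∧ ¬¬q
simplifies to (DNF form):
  c ∧ q ∧ ¬r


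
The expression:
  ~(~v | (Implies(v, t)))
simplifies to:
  v & ~t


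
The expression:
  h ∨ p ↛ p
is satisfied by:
  {h: True}


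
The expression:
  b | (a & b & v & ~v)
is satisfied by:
  {b: True}


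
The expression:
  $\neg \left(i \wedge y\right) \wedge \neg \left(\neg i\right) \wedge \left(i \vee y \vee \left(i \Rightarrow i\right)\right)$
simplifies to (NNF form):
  $i \wedge \neg y$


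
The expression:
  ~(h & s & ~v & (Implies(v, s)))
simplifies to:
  v | ~h | ~s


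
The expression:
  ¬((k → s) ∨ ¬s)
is never true.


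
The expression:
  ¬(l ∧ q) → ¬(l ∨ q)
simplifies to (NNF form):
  (l ∧ q) ∨ (¬l ∧ ¬q)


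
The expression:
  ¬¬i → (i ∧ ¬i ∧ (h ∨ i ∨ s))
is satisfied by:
  {i: False}


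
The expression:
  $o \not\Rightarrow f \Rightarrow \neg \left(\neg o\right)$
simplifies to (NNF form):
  $\text{True}$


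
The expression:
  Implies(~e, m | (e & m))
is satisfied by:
  {m: True, e: True}
  {m: True, e: False}
  {e: True, m: False}


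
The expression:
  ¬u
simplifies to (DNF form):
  ¬u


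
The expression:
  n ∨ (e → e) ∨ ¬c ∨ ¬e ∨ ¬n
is always true.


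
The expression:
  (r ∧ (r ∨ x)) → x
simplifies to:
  x ∨ ¬r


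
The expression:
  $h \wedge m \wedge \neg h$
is never true.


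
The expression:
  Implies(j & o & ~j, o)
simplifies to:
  True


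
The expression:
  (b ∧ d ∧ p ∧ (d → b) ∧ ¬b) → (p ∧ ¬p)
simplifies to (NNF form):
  True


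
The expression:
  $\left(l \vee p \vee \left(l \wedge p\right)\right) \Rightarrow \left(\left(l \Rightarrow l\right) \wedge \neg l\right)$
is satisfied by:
  {l: False}


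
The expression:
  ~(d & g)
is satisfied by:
  {g: False, d: False}
  {d: True, g: False}
  {g: True, d: False}


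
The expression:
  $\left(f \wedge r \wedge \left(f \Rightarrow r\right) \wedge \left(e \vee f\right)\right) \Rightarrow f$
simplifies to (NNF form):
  $\text{True}$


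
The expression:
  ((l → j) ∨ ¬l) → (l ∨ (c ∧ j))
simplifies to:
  l ∨ (c ∧ j)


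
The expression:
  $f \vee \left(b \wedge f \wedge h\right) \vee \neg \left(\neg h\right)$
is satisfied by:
  {h: True, f: True}
  {h: True, f: False}
  {f: True, h: False}


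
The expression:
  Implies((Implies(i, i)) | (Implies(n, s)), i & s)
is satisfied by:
  {i: True, s: True}


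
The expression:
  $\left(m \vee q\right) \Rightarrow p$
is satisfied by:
  {p: True, q: False, m: False}
  {p: True, m: True, q: False}
  {p: True, q: True, m: False}
  {p: True, m: True, q: True}
  {m: False, q: False, p: False}


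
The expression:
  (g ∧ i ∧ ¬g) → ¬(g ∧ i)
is always true.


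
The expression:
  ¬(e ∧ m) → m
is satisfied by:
  {m: True}


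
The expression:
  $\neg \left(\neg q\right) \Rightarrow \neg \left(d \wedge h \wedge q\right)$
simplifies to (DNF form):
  $\neg d \vee \neg h \vee \neg q$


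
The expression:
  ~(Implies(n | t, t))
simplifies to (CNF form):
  n & ~t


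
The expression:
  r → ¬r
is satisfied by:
  {r: False}


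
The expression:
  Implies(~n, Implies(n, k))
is always true.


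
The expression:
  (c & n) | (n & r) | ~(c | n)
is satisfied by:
  {r: True, c: False, n: False}
  {c: False, n: False, r: False}
  {r: True, n: True, c: False}
  {r: True, n: True, c: True}
  {n: True, c: True, r: False}


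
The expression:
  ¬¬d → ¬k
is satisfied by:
  {k: False, d: False}
  {d: True, k: False}
  {k: True, d: False}


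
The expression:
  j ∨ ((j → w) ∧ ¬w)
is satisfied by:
  {j: True, w: False}
  {w: False, j: False}
  {w: True, j: True}


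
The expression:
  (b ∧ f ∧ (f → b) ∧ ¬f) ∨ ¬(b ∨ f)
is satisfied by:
  {f: False, b: False}


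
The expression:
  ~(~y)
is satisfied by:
  {y: True}


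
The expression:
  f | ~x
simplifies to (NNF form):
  f | ~x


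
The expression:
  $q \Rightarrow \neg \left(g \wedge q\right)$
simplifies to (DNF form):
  $\neg g \vee \neg q$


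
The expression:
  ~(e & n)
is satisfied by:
  {e: False, n: False}
  {n: True, e: False}
  {e: True, n: False}


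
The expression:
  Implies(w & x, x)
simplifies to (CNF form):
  True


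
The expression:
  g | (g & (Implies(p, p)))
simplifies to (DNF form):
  g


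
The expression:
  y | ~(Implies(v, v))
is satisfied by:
  {y: True}


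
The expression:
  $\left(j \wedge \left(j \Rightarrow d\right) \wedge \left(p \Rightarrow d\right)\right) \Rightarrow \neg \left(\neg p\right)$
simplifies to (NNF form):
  $p \vee \neg d \vee \neg j$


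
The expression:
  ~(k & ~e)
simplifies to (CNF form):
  e | ~k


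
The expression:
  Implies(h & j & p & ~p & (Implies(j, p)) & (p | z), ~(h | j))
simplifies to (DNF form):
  True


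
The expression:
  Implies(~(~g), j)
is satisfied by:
  {j: True, g: False}
  {g: False, j: False}
  {g: True, j: True}


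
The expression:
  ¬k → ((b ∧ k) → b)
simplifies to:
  True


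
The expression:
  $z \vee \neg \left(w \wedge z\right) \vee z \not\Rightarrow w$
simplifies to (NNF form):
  $\text{True}$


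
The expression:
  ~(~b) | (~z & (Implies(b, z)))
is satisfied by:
  {b: True, z: False}
  {z: False, b: False}
  {z: True, b: True}


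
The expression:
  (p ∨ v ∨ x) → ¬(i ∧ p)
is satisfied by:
  {p: False, i: False}
  {i: True, p: False}
  {p: True, i: False}


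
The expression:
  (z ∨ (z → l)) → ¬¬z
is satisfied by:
  {z: True}


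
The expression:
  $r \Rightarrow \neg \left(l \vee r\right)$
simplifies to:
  $\neg r$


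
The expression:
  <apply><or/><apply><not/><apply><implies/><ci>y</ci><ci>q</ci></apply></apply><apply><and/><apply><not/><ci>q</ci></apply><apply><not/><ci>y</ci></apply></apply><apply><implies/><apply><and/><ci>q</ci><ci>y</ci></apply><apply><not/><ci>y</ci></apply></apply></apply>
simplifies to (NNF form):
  <apply><or/><apply><not/><ci>q</ci></apply><apply><not/><ci>y</ci></apply></apply>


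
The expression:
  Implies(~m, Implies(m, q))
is always true.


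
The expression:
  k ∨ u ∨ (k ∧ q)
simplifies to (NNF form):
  k ∨ u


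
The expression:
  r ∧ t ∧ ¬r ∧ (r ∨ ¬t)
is never true.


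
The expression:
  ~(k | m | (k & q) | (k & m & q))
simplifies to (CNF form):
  ~k & ~m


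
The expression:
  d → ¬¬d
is always true.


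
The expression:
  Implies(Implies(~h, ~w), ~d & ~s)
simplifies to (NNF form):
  (w | ~d) & (w | ~s) & (~d | ~h) & (~h | ~s)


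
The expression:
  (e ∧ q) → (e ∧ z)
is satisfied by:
  {z: True, e: False, q: False}
  {e: False, q: False, z: False}
  {z: True, q: True, e: False}
  {q: True, e: False, z: False}
  {z: True, e: True, q: False}
  {e: True, z: False, q: False}
  {z: True, q: True, e: True}


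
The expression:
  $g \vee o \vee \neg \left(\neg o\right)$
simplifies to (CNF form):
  $g \vee o$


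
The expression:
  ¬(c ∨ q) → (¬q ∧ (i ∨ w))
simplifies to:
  c ∨ i ∨ q ∨ w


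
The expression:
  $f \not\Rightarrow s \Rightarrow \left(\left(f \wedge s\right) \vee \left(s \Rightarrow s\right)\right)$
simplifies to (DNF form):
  $\text{True}$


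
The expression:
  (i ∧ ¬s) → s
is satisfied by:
  {s: True, i: False}
  {i: False, s: False}
  {i: True, s: True}


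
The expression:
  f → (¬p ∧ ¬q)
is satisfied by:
  {p: False, f: False, q: False}
  {q: True, p: False, f: False}
  {p: True, q: False, f: False}
  {q: True, p: True, f: False}
  {f: True, q: False, p: False}


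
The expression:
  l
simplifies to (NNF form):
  l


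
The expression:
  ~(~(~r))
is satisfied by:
  {r: False}


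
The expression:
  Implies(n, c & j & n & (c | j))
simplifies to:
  ~n | (c & j)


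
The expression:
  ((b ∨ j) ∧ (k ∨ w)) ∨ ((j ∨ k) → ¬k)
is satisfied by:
  {b: True, j: True, k: False}
  {b: True, j: False, k: False}
  {j: True, b: False, k: False}
  {b: False, j: False, k: False}
  {b: True, k: True, j: True}
  {b: True, k: True, j: False}
  {k: True, j: True, b: False}


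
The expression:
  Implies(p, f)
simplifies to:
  f | ~p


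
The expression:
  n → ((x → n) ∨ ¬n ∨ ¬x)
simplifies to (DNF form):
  True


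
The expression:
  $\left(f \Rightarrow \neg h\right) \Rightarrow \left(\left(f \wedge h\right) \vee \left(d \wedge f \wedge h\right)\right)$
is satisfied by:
  {h: True, f: True}


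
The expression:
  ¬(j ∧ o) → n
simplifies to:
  n ∨ (j ∧ o)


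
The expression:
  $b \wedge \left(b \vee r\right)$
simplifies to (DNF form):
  $b$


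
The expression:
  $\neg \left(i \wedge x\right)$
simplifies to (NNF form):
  $\neg i \vee \neg x$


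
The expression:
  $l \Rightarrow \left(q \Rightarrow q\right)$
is always true.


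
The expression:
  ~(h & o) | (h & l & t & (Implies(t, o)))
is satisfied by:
  {t: True, l: True, h: False, o: False}
  {t: True, l: False, h: False, o: False}
  {l: True, t: False, h: False, o: False}
  {t: False, l: False, h: False, o: False}
  {t: True, o: True, l: True, h: False}
  {t: True, o: True, l: False, h: False}
  {o: True, l: True, t: False, h: False}
  {o: True, t: False, l: False, h: False}
  {t: True, h: True, l: True, o: False}
  {t: True, h: True, l: False, o: False}
  {h: True, l: True, t: False, o: False}
  {h: True, t: False, l: False, o: False}
  {t: True, o: True, h: True, l: True}


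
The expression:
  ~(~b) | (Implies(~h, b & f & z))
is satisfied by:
  {b: True, h: True}
  {b: True, h: False}
  {h: True, b: False}


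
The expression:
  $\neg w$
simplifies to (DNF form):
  $\neg w$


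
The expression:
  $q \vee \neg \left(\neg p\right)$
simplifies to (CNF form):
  $p \vee q$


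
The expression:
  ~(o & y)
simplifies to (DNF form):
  ~o | ~y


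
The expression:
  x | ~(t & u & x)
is always true.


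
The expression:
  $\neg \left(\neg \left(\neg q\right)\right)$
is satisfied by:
  {q: False}


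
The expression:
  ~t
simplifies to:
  ~t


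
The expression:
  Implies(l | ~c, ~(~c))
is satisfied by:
  {c: True}


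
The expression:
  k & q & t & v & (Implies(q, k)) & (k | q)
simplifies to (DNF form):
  k & q & t & v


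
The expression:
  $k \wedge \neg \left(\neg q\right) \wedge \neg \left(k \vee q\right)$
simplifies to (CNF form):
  $\text{False}$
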